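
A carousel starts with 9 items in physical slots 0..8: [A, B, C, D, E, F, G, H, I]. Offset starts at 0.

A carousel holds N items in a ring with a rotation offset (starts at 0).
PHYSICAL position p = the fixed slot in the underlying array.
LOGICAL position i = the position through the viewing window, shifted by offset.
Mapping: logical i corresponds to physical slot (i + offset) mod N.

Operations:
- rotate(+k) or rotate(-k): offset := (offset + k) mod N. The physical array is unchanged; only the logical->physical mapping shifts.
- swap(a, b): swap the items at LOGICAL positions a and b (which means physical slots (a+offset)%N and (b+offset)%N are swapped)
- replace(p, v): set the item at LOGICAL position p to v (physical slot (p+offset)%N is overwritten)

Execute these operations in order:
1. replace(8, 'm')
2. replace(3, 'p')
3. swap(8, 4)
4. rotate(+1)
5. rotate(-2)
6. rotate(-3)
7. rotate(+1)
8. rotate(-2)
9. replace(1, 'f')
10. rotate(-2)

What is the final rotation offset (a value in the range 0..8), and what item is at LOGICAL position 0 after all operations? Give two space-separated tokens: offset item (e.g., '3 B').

Answer: 2 C

Derivation:
After op 1 (replace(8, 'm')): offset=0, physical=[A,B,C,D,E,F,G,H,m], logical=[A,B,C,D,E,F,G,H,m]
After op 2 (replace(3, 'p')): offset=0, physical=[A,B,C,p,E,F,G,H,m], logical=[A,B,C,p,E,F,G,H,m]
After op 3 (swap(8, 4)): offset=0, physical=[A,B,C,p,m,F,G,H,E], logical=[A,B,C,p,m,F,G,H,E]
After op 4 (rotate(+1)): offset=1, physical=[A,B,C,p,m,F,G,H,E], logical=[B,C,p,m,F,G,H,E,A]
After op 5 (rotate(-2)): offset=8, physical=[A,B,C,p,m,F,G,H,E], logical=[E,A,B,C,p,m,F,G,H]
After op 6 (rotate(-3)): offset=5, physical=[A,B,C,p,m,F,G,H,E], logical=[F,G,H,E,A,B,C,p,m]
After op 7 (rotate(+1)): offset=6, physical=[A,B,C,p,m,F,G,H,E], logical=[G,H,E,A,B,C,p,m,F]
After op 8 (rotate(-2)): offset=4, physical=[A,B,C,p,m,F,G,H,E], logical=[m,F,G,H,E,A,B,C,p]
After op 9 (replace(1, 'f')): offset=4, physical=[A,B,C,p,m,f,G,H,E], logical=[m,f,G,H,E,A,B,C,p]
After op 10 (rotate(-2)): offset=2, physical=[A,B,C,p,m,f,G,H,E], logical=[C,p,m,f,G,H,E,A,B]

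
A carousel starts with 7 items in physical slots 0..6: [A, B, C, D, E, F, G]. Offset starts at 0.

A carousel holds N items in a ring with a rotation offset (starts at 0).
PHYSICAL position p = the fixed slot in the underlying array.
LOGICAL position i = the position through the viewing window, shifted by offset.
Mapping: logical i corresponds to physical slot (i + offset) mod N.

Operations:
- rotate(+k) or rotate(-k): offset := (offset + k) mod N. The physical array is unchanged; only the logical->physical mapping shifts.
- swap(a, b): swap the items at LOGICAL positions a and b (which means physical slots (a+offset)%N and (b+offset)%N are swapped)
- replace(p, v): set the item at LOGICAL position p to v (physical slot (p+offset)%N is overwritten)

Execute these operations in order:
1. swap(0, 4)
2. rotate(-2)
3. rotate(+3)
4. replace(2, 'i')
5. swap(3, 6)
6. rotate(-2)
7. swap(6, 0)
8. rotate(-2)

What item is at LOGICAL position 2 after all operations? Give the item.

After op 1 (swap(0, 4)): offset=0, physical=[E,B,C,D,A,F,G], logical=[E,B,C,D,A,F,G]
After op 2 (rotate(-2)): offset=5, physical=[E,B,C,D,A,F,G], logical=[F,G,E,B,C,D,A]
After op 3 (rotate(+3)): offset=1, physical=[E,B,C,D,A,F,G], logical=[B,C,D,A,F,G,E]
After op 4 (replace(2, 'i')): offset=1, physical=[E,B,C,i,A,F,G], logical=[B,C,i,A,F,G,E]
After op 5 (swap(3, 6)): offset=1, physical=[A,B,C,i,E,F,G], logical=[B,C,i,E,F,G,A]
After op 6 (rotate(-2)): offset=6, physical=[A,B,C,i,E,F,G], logical=[G,A,B,C,i,E,F]
After op 7 (swap(6, 0)): offset=6, physical=[A,B,C,i,E,G,F], logical=[F,A,B,C,i,E,G]
After op 8 (rotate(-2)): offset=4, physical=[A,B,C,i,E,G,F], logical=[E,G,F,A,B,C,i]

Answer: F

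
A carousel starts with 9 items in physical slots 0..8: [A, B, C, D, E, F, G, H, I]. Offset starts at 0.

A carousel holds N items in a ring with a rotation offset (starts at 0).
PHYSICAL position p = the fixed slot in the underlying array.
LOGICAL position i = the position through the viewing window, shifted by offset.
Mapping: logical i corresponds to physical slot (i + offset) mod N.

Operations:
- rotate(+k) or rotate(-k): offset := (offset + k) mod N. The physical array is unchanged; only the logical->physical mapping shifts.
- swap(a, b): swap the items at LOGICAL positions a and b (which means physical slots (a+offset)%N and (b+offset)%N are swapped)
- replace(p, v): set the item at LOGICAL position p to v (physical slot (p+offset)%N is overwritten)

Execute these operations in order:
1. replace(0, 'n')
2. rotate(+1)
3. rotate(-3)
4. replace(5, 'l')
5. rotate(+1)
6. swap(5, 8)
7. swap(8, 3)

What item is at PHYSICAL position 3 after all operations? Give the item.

Answer: l

Derivation:
After op 1 (replace(0, 'n')): offset=0, physical=[n,B,C,D,E,F,G,H,I], logical=[n,B,C,D,E,F,G,H,I]
After op 2 (rotate(+1)): offset=1, physical=[n,B,C,D,E,F,G,H,I], logical=[B,C,D,E,F,G,H,I,n]
After op 3 (rotate(-3)): offset=7, physical=[n,B,C,D,E,F,G,H,I], logical=[H,I,n,B,C,D,E,F,G]
After op 4 (replace(5, 'l')): offset=7, physical=[n,B,C,l,E,F,G,H,I], logical=[H,I,n,B,C,l,E,F,G]
After op 5 (rotate(+1)): offset=8, physical=[n,B,C,l,E,F,G,H,I], logical=[I,n,B,C,l,E,F,G,H]
After op 6 (swap(5, 8)): offset=8, physical=[n,B,C,l,H,F,G,E,I], logical=[I,n,B,C,l,H,F,G,E]
After op 7 (swap(8, 3)): offset=8, physical=[n,B,E,l,H,F,G,C,I], logical=[I,n,B,E,l,H,F,G,C]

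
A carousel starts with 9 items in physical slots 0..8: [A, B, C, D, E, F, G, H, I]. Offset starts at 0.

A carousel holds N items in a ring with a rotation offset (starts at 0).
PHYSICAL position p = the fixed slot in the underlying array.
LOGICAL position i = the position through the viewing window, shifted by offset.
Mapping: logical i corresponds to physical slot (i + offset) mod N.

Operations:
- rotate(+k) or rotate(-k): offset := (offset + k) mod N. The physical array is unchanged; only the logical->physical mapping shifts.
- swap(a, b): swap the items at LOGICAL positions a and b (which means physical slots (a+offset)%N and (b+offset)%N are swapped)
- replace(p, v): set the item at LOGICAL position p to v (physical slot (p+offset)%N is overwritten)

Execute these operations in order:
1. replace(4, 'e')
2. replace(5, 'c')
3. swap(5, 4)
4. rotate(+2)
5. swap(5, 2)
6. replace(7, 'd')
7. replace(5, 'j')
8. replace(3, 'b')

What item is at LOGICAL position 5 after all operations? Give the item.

Answer: j

Derivation:
After op 1 (replace(4, 'e')): offset=0, physical=[A,B,C,D,e,F,G,H,I], logical=[A,B,C,D,e,F,G,H,I]
After op 2 (replace(5, 'c')): offset=0, physical=[A,B,C,D,e,c,G,H,I], logical=[A,B,C,D,e,c,G,H,I]
After op 3 (swap(5, 4)): offset=0, physical=[A,B,C,D,c,e,G,H,I], logical=[A,B,C,D,c,e,G,H,I]
After op 4 (rotate(+2)): offset=2, physical=[A,B,C,D,c,e,G,H,I], logical=[C,D,c,e,G,H,I,A,B]
After op 5 (swap(5, 2)): offset=2, physical=[A,B,C,D,H,e,G,c,I], logical=[C,D,H,e,G,c,I,A,B]
After op 6 (replace(7, 'd')): offset=2, physical=[d,B,C,D,H,e,G,c,I], logical=[C,D,H,e,G,c,I,d,B]
After op 7 (replace(5, 'j')): offset=2, physical=[d,B,C,D,H,e,G,j,I], logical=[C,D,H,e,G,j,I,d,B]
After op 8 (replace(3, 'b')): offset=2, physical=[d,B,C,D,H,b,G,j,I], logical=[C,D,H,b,G,j,I,d,B]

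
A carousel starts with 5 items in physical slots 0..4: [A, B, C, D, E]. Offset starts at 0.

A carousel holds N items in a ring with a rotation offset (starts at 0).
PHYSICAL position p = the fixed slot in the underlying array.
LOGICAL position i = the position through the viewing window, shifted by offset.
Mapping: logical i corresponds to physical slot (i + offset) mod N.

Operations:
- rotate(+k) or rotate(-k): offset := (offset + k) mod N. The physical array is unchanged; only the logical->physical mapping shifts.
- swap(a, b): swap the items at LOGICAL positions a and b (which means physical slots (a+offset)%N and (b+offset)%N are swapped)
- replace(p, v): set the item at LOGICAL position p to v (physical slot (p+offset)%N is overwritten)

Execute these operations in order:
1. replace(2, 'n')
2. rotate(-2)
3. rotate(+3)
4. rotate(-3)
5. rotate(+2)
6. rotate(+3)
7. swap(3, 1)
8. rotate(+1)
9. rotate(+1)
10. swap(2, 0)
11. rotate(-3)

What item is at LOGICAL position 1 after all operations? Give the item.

After op 1 (replace(2, 'n')): offset=0, physical=[A,B,n,D,E], logical=[A,B,n,D,E]
After op 2 (rotate(-2)): offset=3, physical=[A,B,n,D,E], logical=[D,E,A,B,n]
After op 3 (rotate(+3)): offset=1, physical=[A,B,n,D,E], logical=[B,n,D,E,A]
After op 4 (rotate(-3)): offset=3, physical=[A,B,n,D,E], logical=[D,E,A,B,n]
After op 5 (rotate(+2)): offset=0, physical=[A,B,n,D,E], logical=[A,B,n,D,E]
After op 6 (rotate(+3)): offset=3, physical=[A,B,n,D,E], logical=[D,E,A,B,n]
After op 7 (swap(3, 1)): offset=3, physical=[A,E,n,D,B], logical=[D,B,A,E,n]
After op 8 (rotate(+1)): offset=4, physical=[A,E,n,D,B], logical=[B,A,E,n,D]
After op 9 (rotate(+1)): offset=0, physical=[A,E,n,D,B], logical=[A,E,n,D,B]
After op 10 (swap(2, 0)): offset=0, physical=[n,E,A,D,B], logical=[n,E,A,D,B]
After op 11 (rotate(-3)): offset=2, physical=[n,E,A,D,B], logical=[A,D,B,n,E]

Answer: D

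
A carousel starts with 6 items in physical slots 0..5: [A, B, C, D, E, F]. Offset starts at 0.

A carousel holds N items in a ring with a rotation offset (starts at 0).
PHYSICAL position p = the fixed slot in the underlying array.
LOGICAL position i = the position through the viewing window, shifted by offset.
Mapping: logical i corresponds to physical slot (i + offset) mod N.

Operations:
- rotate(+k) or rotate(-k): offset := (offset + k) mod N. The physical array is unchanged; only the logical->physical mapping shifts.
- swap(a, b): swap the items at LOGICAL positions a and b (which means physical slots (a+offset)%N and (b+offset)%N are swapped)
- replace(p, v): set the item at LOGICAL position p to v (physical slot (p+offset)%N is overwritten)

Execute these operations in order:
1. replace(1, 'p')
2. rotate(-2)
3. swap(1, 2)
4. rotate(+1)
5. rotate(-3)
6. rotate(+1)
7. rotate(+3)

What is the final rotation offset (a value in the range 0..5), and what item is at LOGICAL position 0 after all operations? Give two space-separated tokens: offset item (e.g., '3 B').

Answer: 0 F

Derivation:
After op 1 (replace(1, 'p')): offset=0, physical=[A,p,C,D,E,F], logical=[A,p,C,D,E,F]
After op 2 (rotate(-2)): offset=4, physical=[A,p,C,D,E,F], logical=[E,F,A,p,C,D]
After op 3 (swap(1, 2)): offset=4, physical=[F,p,C,D,E,A], logical=[E,A,F,p,C,D]
After op 4 (rotate(+1)): offset=5, physical=[F,p,C,D,E,A], logical=[A,F,p,C,D,E]
After op 5 (rotate(-3)): offset=2, physical=[F,p,C,D,E,A], logical=[C,D,E,A,F,p]
After op 6 (rotate(+1)): offset=3, physical=[F,p,C,D,E,A], logical=[D,E,A,F,p,C]
After op 7 (rotate(+3)): offset=0, physical=[F,p,C,D,E,A], logical=[F,p,C,D,E,A]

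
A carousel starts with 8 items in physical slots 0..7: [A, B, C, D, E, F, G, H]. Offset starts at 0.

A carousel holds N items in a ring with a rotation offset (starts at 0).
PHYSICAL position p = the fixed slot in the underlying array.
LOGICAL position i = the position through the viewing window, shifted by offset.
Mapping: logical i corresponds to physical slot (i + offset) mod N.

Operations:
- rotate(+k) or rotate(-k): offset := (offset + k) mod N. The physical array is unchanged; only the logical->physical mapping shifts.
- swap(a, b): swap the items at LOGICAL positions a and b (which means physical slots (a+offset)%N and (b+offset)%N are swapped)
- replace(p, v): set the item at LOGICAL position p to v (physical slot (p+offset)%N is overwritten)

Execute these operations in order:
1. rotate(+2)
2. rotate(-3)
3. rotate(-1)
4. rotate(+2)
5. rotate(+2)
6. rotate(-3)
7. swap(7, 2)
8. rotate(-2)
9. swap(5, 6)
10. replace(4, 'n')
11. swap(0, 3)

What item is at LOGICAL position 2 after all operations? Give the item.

After op 1 (rotate(+2)): offset=2, physical=[A,B,C,D,E,F,G,H], logical=[C,D,E,F,G,H,A,B]
After op 2 (rotate(-3)): offset=7, physical=[A,B,C,D,E,F,G,H], logical=[H,A,B,C,D,E,F,G]
After op 3 (rotate(-1)): offset=6, physical=[A,B,C,D,E,F,G,H], logical=[G,H,A,B,C,D,E,F]
After op 4 (rotate(+2)): offset=0, physical=[A,B,C,D,E,F,G,H], logical=[A,B,C,D,E,F,G,H]
After op 5 (rotate(+2)): offset=2, physical=[A,B,C,D,E,F,G,H], logical=[C,D,E,F,G,H,A,B]
After op 6 (rotate(-3)): offset=7, physical=[A,B,C,D,E,F,G,H], logical=[H,A,B,C,D,E,F,G]
After op 7 (swap(7, 2)): offset=7, physical=[A,G,C,D,E,F,B,H], logical=[H,A,G,C,D,E,F,B]
After op 8 (rotate(-2)): offset=5, physical=[A,G,C,D,E,F,B,H], logical=[F,B,H,A,G,C,D,E]
After op 9 (swap(5, 6)): offset=5, physical=[A,G,D,C,E,F,B,H], logical=[F,B,H,A,G,D,C,E]
After op 10 (replace(4, 'n')): offset=5, physical=[A,n,D,C,E,F,B,H], logical=[F,B,H,A,n,D,C,E]
After op 11 (swap(0, 3)): offset=5, physical=[F,n,D,C,E,A,B,H], logical=[A,B,H,F,n,D,C,E]

Answer: H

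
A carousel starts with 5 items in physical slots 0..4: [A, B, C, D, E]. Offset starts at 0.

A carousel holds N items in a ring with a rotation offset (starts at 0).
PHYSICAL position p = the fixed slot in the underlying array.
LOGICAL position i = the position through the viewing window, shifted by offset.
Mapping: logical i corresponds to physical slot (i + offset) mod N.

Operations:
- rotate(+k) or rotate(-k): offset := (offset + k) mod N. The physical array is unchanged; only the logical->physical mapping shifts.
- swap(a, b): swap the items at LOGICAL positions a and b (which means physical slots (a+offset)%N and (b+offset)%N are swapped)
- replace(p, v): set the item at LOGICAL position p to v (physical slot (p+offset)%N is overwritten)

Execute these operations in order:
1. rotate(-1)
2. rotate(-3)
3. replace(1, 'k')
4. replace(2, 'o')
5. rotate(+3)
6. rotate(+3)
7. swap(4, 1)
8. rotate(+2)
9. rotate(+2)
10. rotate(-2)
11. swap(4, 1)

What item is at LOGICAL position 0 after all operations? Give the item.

Answer: E

Derivation:
After op 1 (rotate(-1)): offset=4, physical=[A,B,C,D,E], logical=[E,A,B,C,D]
After op 2 (rotate(-3)): offset=1, physical=[A,B,C,D,E], logical=[B,C,D,E,A]
After op 3 (replace(1, 'k')): offset=1, physical=[A,B,k,D,E], logical=[B,k,D,E,A]
After op 4 (replace(2, 'o')): offset=1, physical=[A,B,k,o,E], logical=[B,k,o,E,A]
After op 5 (rotate(+3)): offset=4, physical=[A,B,k,o,E], logical=[E,A,B,k,o]
After op 6 (rotate(+3)): offset=2, physical=[A,B,k,o,E], logical=[k,o,E,A,B]
After op 7 (swap(4, 1)): offset=2, physical=[A,o,k,B,E], logical=[k,B,E,A,o]
After op 8 (rotate(+2)): offset=4, physical=[A,o,k,B,E], logical=[E,A,o,k,B]
After op 9 (rotate(+2)): offset=1, physical=[A,o,k,B,E], logical=[o,k,B,E,A]
After op 10 (rotate(-2)): offset=4, physical=[A,o,k,B,E], logical=[E,A,o,k,B]
After op 11 (swap(4, 1)): offset=4, physical=[B,o,k,A,E], logical=[E,B,o,k,A]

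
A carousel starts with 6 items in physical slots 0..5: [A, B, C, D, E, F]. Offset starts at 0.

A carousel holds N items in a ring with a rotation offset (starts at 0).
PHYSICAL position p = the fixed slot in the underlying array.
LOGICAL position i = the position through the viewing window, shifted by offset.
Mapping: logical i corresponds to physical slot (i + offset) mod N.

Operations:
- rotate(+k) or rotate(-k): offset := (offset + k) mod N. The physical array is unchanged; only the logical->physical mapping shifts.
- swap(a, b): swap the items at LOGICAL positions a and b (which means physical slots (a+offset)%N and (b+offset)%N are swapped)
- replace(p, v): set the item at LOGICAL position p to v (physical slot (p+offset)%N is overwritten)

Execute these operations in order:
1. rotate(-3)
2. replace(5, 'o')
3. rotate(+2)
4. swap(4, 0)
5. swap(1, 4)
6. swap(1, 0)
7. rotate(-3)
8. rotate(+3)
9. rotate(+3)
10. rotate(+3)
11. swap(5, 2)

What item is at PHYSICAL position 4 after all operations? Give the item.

Answer: B

Derivation:
After op 1 (rotate(-3)): offset=3, physical=[A,B,C,D,E,F], logical=[D,E,F,A,B,C]
After op 2 (replace(5, 'o')): offset=3, physical=[A,B,o,D,E,F], logical=[D,E,F,A,B,o]
After op 3 (rotate(+2)): offset=5, physical=[A,B,o,D,E,F], logical=[F,A,B,o,D,E]
After op 4 (swap(4, 0)): offset=5, physical=[A,B,o,F,E,D], logical=[D,A,B,o,F,E]
After op 5 (swap(1, 4)): offset=5, physical=[F,B,o,A,E,D], logical=[D,F,B,o,A,E]
After op 6 (swap(1, 0)): offset=5, physical=[D,B,o,A,E,F], logical=[F,D,B,o,A,E]
After op 7 (rotate(-3)): offset=2, physical=[D,B,o,A,E,F], logical=[o,A,E,F,D,B]
After op 8 (rotate(+3)): offset=5, physical=[D,B,o,A,E,F], logical=[F,D,B,o,A,E]
After op 9 (rotate(+3)): offset=2, physical=[D,B,o,A,E,F], logical=[o,A,E,F,D,B]
After op 10 (rotate(+3)): offset=5, physical=[D,B,o,A,E,F], logical=[F,D,B,o,A,E]
After op 11 (swap(5, 2)): offset=5, physical=[D,E,o,A,B,F], logical=[F,D,E,o,A,B]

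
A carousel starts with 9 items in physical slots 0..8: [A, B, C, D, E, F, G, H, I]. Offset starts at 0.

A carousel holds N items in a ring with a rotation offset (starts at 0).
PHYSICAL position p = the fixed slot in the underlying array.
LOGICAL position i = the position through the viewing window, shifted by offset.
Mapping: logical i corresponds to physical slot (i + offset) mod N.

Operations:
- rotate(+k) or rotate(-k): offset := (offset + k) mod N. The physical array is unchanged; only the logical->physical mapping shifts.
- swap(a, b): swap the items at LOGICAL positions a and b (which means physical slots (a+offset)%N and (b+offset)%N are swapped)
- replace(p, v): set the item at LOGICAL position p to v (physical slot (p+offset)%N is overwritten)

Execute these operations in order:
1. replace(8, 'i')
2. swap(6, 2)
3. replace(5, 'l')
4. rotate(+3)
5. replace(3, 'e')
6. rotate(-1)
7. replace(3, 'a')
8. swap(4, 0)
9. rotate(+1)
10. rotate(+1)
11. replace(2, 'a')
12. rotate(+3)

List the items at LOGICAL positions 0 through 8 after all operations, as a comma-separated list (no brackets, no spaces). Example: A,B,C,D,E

Answer: H,i,A,B,e,D,E,a,a

Derivation:
After op 1 (replace(8, 'i')): offset=0, physical=[A,B,C,D,E,F,G,H,i], logical=[A,B,C,D,E,F,G,H,i]
After op 2 (swap(6, 2)): offset=0, physical=[A,B,G,D,E,F,C,H,i], logical=[A,B,G,D,E,F,C,H,i]
After op 3 (replace(5, 'l')): offset=0, physical=[A,B,G,D,E,l,C,H,i], logical=[A,B,G,D,E,l,C,H,i]
After op 4 (rotate(+3)): offset=3, physical=[A,B,G,D,E,l,C,H,i], logical=[D,E,l,C,H,i,A,B,G]
After op 5 (replace(3, 'e')): offset=3, physical=[A,B,G,D,E,l,e,H,i], logical=[D,E,l,e,H,i,A,B,G]
After op 6 (rotate(-1)): offset=2, physical=[A,B,G,D,E,l,e,H,i], logical=[G,D,E,l,e,H,i,A,B]
After op 7 (replace(3, 'a')): offset=2, physical=[A,B,G,D,E,a,e,H,i], logical=[G,D,E,a,e,H,i,A,B]
After op 8 (swap(4, 0)): offset=2, physical=[A,B,e,D,E,a,G,H,i], logical=[e,D,E,a,G,H,i,A,B]
After op 9 (rotate(+1)): offset=3, physical=[A,B,e,D,E,a,G,H,i], logical=[D,E,a,G,H,i,A,B,e]
After op 10 (rotate(+1)): offset=4, physical=[A,B,e,D,E,a,G,H,i], logical=[E,a,G,H,i,A,B,e,D]
After op 11 (replace(2, 'a')): offset=4, physical=[A,B,e,D,E,a,a,H,i], logical=[E,a,a,H,i,A,B,e,D]
After op 12 (rotate(+3)): offset=7, physical=[A,B,e,D,E,a,a,H,i], logical=[H,i,A,B,e,D,E,a,a]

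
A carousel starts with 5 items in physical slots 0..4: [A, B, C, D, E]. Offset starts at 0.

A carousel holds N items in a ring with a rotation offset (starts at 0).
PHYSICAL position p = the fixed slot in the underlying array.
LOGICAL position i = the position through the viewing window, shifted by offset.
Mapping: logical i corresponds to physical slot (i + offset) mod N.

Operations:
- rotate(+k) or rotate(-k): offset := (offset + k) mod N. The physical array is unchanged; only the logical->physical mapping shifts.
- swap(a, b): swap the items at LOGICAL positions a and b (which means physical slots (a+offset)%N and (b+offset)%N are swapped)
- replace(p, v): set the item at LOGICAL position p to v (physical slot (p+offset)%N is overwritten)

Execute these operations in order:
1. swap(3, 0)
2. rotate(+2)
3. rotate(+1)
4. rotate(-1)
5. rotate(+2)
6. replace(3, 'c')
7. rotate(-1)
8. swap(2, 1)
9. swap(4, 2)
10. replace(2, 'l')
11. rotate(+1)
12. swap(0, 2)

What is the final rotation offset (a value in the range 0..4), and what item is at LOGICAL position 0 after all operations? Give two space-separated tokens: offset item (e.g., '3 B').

Answer: 4 B

Derivation:
After op 1 (swap(3, 0)): offset=0, physical=[D,B,C,A,E], logical=[D,B,C,A,E]
After op 2 (rotate(+2)): offset=2, physical=[D,B,C,A,E], logical=[C,A,E,D,B]
After op 3 (rotate(+1)): offset=3, physical=[D,B,C,A,E], logical=[A,E,D,B,C]
After op 4 (rotate(-1)): offset=2, physical=[D,B,C,A,E], logical=[C,A,E,D,B]
After op 5 (rotate(+2)): offset=4, physical=[D,B,C,A,E], logical=[E,D,B,C,A]
After op 6 (replace(3, 'c')): offset=4, physical=[D,B,c,A,E], logical=[E,D,B,c,A]
After op 7 (rotate(-1)): offset=3, physical=[D,B,c,A,E], logical=[A,E,D,B,c]
After op 8 (swap(2, 1)): offset=3, physical=[E,B,c,A,D], logical=[A,D,E,B,c]
After op 9 (swap(4, 2)): offset=3, physical=[c,B,E,A,D], logical=[A,D,c,B,E]
After op 10 (replace(2, 'l')): offset=3, physical=[l,B,E,A,D], logical=[A,D,l,B,E]
After op 11 (rotate(+1)): offset=4, physical=[l,B,E,A,D], logical=[D,l,B,E,A]
After op 12 (swap(0, 2)): offset=4, physical=[l,D,E,A,B], logical=[B,l,D,E,A]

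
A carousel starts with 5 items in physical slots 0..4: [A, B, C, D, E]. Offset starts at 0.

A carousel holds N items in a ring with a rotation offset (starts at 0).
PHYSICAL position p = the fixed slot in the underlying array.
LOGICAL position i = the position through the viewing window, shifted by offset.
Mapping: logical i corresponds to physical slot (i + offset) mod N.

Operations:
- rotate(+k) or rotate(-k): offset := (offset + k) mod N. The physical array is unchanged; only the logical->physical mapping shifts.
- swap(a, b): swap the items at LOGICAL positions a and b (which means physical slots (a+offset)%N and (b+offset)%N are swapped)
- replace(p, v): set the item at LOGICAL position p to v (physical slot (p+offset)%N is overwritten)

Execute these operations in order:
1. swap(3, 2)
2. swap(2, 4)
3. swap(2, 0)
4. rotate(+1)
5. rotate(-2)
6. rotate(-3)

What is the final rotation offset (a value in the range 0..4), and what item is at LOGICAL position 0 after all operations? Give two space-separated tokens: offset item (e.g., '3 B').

After op 1 (swap(3, 2)): offset=0, physical=[A,B,D,C,E], logical=[A,B,D,C,E]
After op 2 (swap(2, 4)): offset=0, physical=[A,B,E,C,D], logical=[A,B,E,C,D]
After op 3 (swap(2, 0)): offset=0, physical=[E,B,A,C,D], logical=[E,B,A,C,D]
After op 4 (rotate(+1)): offset=1, physical=[E,B,A,C,D], logical=[B,A,C,D,E]
After op 5 (rotate(-2)): offset=4, physical=[E,B,A,C,D], logical=[D,E,B,A,C]
After op 6 (rotate(-3)): offset=1, physical=[E,B,A,C,D], logical=[B,A,C,D,E]

Answer: 1 B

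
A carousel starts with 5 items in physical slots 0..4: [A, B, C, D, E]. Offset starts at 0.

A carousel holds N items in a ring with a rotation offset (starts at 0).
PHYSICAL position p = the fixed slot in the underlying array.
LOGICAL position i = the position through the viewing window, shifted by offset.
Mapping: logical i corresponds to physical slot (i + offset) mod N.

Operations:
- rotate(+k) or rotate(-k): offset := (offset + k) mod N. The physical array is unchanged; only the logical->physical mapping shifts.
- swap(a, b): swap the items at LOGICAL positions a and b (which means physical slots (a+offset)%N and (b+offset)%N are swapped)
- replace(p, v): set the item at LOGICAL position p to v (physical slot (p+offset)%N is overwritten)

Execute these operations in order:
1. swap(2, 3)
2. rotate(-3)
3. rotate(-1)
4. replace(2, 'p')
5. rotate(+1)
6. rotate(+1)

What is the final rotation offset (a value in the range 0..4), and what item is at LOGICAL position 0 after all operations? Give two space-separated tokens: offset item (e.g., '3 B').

After op 1 (swap(2, 3)): offset=0, physical=[A,B,D,C,E], logical=[A,B,D,C,E]
After op 2 (rotate(-3)): offset=2, physical=[A,B,D,C,E], logical=[D,C,E,A,B]
After op 3 (rotate(-1)): offset=1, physical=[A,B,D,C,E], logical=[B,D,C,E,A]
After op 4 (replace(2, 'p')): offset=1, physical=[A,B,D,p,E], logical=[B,D,p,E,A]
After op 5 (rotate(+1)): offset=2, physical=[A,B,D,p,E], logical=[D,p,E,A,B]
After op 6 (rotate(+1)): offset=3, physical=[A,B,D,p,E], logical=[p,E,A,B,D]

Answer: 3 p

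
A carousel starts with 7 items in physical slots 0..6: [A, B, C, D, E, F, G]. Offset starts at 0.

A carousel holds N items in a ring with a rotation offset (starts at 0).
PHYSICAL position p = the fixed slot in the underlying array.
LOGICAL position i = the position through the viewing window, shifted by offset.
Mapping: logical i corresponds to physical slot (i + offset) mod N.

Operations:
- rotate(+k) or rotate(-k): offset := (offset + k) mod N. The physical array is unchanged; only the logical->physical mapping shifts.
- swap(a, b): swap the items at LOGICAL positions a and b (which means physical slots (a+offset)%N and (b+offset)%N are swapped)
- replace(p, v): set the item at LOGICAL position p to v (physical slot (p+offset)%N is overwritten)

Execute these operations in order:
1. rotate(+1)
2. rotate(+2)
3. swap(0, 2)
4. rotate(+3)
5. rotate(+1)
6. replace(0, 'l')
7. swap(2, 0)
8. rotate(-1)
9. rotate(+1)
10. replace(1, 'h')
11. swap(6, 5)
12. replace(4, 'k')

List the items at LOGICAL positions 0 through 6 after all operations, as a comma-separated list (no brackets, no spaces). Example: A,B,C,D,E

Answer: C,h,l,F,k,G,D

Derivation:
After op 1 (rotate(+1)): offset=1, physical=[A,B,C,D,E,F,G], logical=[B,C,D,E,F,G,A]
After op 2 (rotate(+2)): offset=3, physical=[A,B,C,D,E,F,G], logical=[D,E,F,G,A,B,C]
After op 3 (swap(0, 2)): offset=3, physical=[A,B,C,F,E,D,G], logical=[F,E,D,G,A,B,C]
After op 4 (rotate(+3)): offset=6, physical=[A,B,C,F,E,D,G], logical=[G,A,B,C,F,E,D]
After op 5 (rotate(+1)): offset=0, physical=[A,B,C,F,E,D,G], logical=[A,B,C,F,E,D,G]
After op 6 (replace(0, 'l')): offset=0, physical=[l,B,C,F,E,D,G], logical=[l,B,C,F,E,D,G]
After op 7 (swap(2, 0)): offset=0, physical=[C,B,l,F,E,D,G], logical=[C,B,l,F,E,D,G]
After op 8 (rotate(-1)): offset=6, physical=[C,B,l,F,E,D,G], logical=[G,C,B,l,F,E,D]
After op 9 (rotate(+1)): offset=0, physical=[C,B,l,F,E,D,G], logical=[C,B,l,F,E,D,G]
After op 10 (replace(1, 'h')): offset=0, physical=[C,h,l,F,E,D,G], logical=[C,h,l,F,E,D,G]
After op 11 (swap(6, 5)): offset=0, physical=[C,h,l,F,E,G,D], logical=[C,h,l,F,E,G,D]
After op 12 (replace(4, 'k')): offset=0, physical=[C,h,l,F,k,G,D], logical=[C,h,l,F,k,G,D]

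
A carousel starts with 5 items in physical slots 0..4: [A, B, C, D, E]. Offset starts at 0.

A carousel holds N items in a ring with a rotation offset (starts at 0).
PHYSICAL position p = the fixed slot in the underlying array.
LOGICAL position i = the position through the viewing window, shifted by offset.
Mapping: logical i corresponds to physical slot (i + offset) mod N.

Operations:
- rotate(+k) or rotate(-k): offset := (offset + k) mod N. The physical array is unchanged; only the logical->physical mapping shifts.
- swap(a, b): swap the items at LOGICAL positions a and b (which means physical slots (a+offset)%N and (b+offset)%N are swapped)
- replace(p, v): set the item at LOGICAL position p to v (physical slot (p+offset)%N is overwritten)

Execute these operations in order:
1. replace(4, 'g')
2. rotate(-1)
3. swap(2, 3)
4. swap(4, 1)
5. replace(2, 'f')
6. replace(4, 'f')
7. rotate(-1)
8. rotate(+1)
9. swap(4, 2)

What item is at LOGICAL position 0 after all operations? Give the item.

Answer: g

Derivation:
After op 1 (replace(4, 'g')): offset=0, physical=[A,B,C,D,g], logical=[A,B,C,D,g]
After op 2 (rotate(-1)): offset=4, physical=[A,B,C,D,g], logical=[g,A,B,C,D]
After op 3 (swap(2, 3)): offset=4, physical=[A,C,B,D,g], logical=[g,A,C,B,D]
After op 4 (swap(4, 1)): offset=4, physical=[D,C,B,A,g], logical=[g,D,C,B,A]
After op 5 (replace(2, 'f')): offset=4, physical=[D,f,B,A,g], logical=[g,D,f,B,A]
After op 6 (replace(4, 'f')): offset=4, physical=[D,f,B,f,g], logical=[g,D,f,B,f]
After op 7 (rotate(-1)): offset=3, physical=[D,f,B,f,g], logical=[f,g,D,f,B]
After op 8 (rotate(+1)): offset=4, physical=[D,f,B,f,g], logical=[g,D,f,B,f]
After op 9 (swap(4, 2)): offset=4, physical=[D,f,B,f,g], logical=[g,D,f,B,f]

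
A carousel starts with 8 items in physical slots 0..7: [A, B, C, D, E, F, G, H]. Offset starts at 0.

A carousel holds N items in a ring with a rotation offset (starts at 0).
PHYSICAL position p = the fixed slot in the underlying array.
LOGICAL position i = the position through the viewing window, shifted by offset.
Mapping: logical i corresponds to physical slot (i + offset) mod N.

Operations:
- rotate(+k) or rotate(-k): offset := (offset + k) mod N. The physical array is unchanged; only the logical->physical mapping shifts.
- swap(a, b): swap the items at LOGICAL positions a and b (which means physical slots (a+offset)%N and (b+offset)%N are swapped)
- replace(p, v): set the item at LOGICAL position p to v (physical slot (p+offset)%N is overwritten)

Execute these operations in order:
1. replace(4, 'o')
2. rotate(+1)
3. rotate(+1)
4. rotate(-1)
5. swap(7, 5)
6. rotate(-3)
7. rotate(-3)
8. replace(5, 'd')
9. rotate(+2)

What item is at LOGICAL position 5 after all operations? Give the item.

Answer: C

Derivation:
After op 1 (replace(4, 'o')): offset=0, physical=[A,B,C,D,o,F,G,H], logical=[A,B,C,D,o,F,G,H]
After op 2 (rotate(+1)): offset=1, physical=[A,B,C,D,o,F,G,H], logical=[B,C,D,o,F,G,H,A]
After op 3 (rotate(+1)): offset=2, physical=[A,B,C,D,o,F,G,H], logical=[C,D,o,F,G,H,A,B]
After op 4 (rotate(-1)): offset=1, physical=[A,B,C,D,o,F,G,H], logical=[B,C,D,o,F,G,H,A]
After op 5 (swap(7, 5)): offset=1, physical=[G,B,C,D,o,F,A,H], logical=[B,C,D,o,F,A,H,G]
After op 6 (rotate(-3)): offset=6, physical=[G,B,C,D,o,F,A,H], logical=[A,H,G,B,C,D,o,F]
After op 7 (rotate(-3)): offset=3, physical=[G,B,C,D,o,F,A,H], logical=[D,o,F,A,H,G,B,C]
After op 8 (replace(5, 'd')): offset=3, physical=[d,B,C,D,o,F,A,H], logical=[D,o,F,A,H,d,B,C]
After op 9 (rotate(+2)): offset=5, physical=[d,B,C,D,o,F,A,H], logical=[F,A,H,d,B,C,D,o]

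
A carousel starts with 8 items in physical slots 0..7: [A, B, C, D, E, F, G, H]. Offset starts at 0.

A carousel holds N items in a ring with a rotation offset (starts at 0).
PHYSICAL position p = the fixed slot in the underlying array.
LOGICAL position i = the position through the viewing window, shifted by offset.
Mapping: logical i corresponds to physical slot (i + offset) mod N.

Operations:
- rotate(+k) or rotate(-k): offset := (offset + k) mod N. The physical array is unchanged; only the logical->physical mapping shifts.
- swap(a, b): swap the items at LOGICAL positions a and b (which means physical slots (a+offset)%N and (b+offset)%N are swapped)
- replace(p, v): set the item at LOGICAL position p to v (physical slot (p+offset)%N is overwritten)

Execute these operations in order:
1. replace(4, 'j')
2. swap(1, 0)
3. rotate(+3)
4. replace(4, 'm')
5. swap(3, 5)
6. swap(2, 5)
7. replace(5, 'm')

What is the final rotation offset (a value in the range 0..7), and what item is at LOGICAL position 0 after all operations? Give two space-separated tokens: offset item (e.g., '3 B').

Answer: 3 D

Derivation:
After op 1 (replace(4, 'j')): offset=0, physical=[A,B,C,D,j,F,G,H], logical=[A,B,C,D,j,F,G,H]
After op 2 (swap(1, 0)): offset=0, physical=[B,A,C,D,j,F,G,H], logical=[B,A,C,D,j,F,G,H]
After op 3 (rotate(+3)): offset=3, physical=[B,A,C,D,j,F,G,H], logical=[D,j,F,G,H,B,A,C]
After op 4 (replace(4, 'm')): offset=3, physical=[B,A,C,D,j,F,G,m], logical=[D,j,F,G,m,B,A,C]
After op 5 (swap(3, 5)): offset=3, physical=[G,A,C,D,j,F,B,m], logical=[D,j,F,B,m,G,A,C]
After op 6 (swap(2, 5)): offset=3, physical=[F,A,C,D,j,G,B,m], logical=[D,j,G,B,m,F,A,C]
After op 7 (replace(5, 'm')): offset=3, physical=[m,A,C,D,j,G,B,m], logical=[D,j,G,B,m,m,A,C]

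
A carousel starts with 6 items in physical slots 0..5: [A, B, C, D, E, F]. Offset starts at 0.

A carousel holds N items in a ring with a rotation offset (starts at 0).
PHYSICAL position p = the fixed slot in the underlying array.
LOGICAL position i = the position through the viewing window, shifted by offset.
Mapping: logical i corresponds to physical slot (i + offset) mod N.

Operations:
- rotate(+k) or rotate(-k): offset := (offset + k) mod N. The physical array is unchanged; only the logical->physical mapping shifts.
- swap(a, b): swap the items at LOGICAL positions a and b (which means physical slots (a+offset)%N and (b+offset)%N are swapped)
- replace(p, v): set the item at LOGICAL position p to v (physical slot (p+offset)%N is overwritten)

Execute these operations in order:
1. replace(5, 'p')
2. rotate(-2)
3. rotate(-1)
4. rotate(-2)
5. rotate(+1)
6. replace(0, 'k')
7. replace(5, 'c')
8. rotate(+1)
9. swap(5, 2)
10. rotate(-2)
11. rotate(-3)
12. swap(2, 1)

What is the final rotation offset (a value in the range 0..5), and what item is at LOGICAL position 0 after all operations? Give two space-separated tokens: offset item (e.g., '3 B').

Answer: 4 E

Derivation:
After op 1 (replace(5, 'p')): offset=0, physical=[A,B,C,D,E,p], logical=[A,B,C,D,E,p]
After op 2 (rotate(-2)): offset=4, physical=[A,B,C,D,E,p], logical=[E,p,A,B,C,D]
After op 3 (rotate(-1)): offset=3, physical=[A,B,C,D,E,p], logical=[D,E,p,A,B,C]
After op 4 (rotate(-2)): offset=1, physical=[A,B,C,D,E,p], logical=[B,C,D,E,p,A]
After op 5 (rotate(+1)): offset=2, physical=[A,B,C,D,E,p], logical=[C,D,E,p,A,B]
After op 6 (replace(0, 'k')): offset=2, physical=[A,B,k,D,E,p], logical=[k,D,E,p,A,B]
After op 7 (replace(5, 'c')): offset=2, physical=[A,c,k,D,E,p], logical=[k,D,E,p,A,c]
After op 8 (rotate(+1)): offset=3, physical=[A,c,k,D,E,p], logical=[D,E,p,A,c,k]
After op 9 (swap(5, 2)): offset=3, physical=[A,c,p,D,E,k], logical=[D,E,k,A,c,p]
After op 10 (rotate(-2)): offset=1, physical=[A,c,p,D,E,k], logical=[c,p,D,E,k,A]
After op 11 (rotate(-3)): offset=4, physical=[A,c,p,D,E,k], logical=[E,k,A,c,p,D]
After op 12 (swap(2, 1)): offset=4, physical=[k,c,p,D,E,A], logical=[E,A,k,c,p,D]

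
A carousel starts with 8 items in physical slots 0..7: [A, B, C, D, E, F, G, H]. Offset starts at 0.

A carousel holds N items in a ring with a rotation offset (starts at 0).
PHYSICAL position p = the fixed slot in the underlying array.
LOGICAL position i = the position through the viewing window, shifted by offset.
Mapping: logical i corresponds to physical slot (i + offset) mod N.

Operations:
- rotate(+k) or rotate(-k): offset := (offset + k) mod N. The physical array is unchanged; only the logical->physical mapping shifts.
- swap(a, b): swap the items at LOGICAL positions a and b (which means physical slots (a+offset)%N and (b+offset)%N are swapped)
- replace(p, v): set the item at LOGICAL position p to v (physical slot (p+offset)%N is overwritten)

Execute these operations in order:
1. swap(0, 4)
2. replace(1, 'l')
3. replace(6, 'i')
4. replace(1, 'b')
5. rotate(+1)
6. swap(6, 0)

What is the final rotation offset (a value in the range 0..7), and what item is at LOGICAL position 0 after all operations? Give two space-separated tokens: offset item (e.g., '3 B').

After op 1 (swap(0, 4)): offset=0, physical=[E,B,C,D,A,F,G,H], logical=[E,B,C,D,A,F,G,H]
After op 2 (replace(1, 'l')): offset=0, physical=[E,l,C,D,A,F,G,H], logical=[E,l,C,D,A,F,G,H]
After op 3 (replace(6, 'i')): offset=0, physical=[E,l,C,D,A,F,i,H], logical=[E,l,C,D,A,F,i,H]
After op 4 (replace(1, 'b')): offset=0, physical=[E,b,C,D,A,F,i,H], logical=[E,b,C,D,A,F,i,H]
After op 5 (rotate(+1)): offset=1, physical=[E,b,C,D,A,F,i,H], logical=[b,C,D,A,F,i,H,E]
After op 6 (swap(6, 0)): offset=1, physical=[E,H,C,D,A,F,i,b], logical=[H,C,D,A,F,i,b,E]

Answer: 1 H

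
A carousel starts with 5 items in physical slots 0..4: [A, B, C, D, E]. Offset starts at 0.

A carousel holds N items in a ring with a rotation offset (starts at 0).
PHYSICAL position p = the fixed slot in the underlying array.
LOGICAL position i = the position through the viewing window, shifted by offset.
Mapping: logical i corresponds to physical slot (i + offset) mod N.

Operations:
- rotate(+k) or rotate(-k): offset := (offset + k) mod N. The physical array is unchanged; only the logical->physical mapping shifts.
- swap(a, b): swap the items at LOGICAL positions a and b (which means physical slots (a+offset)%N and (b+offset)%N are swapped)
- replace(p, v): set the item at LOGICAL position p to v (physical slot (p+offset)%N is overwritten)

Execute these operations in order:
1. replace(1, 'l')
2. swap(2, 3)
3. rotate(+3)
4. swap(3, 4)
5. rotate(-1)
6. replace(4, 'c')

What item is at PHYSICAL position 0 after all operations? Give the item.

After op 1 (replace(1, 'l')): offset=0, physical=[A,l,C,D,E], logical=[A,l,C,D,E]
After op 2 (swap(2, 3)): offset=0, physical=[A,l,D,C,E], logical=[A,l,D,C,E]
After op 3 (rotate(+3)): offset=3, physical=[A,l,D,C,E], logical=[C,E,A,l,D]
After op 4 (swap(3, 4)): offset=3, physical=[A,D,l,C,E], logical=[C,E,A,D,l]
After op 5 (rotate(-1)): offset=2, physical=[A,D,l,C,E], logical=[l,C,E,A,D]
After op 6 (replace(4, 'c')): offset=2, physical=[A,c,l,C,E], logical=[l,C,E,A,c]

Answer: A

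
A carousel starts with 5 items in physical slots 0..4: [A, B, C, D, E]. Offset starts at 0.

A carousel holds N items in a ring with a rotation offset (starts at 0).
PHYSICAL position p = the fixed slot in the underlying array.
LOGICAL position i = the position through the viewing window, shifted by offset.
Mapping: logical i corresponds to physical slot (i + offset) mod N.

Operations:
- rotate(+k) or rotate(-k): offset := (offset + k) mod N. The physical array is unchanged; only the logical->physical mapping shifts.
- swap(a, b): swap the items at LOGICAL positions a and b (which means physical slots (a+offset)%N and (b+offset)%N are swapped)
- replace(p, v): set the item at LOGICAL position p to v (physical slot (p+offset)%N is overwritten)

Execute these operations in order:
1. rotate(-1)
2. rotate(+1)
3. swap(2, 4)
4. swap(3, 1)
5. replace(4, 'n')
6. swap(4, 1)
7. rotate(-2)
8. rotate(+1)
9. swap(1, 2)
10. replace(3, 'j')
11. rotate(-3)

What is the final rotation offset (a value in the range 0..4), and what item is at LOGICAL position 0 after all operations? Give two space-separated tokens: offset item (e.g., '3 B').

Answer: 1 A

Derivation:
After op 1 (rotate(-1)): offset=4, physical=[A,B,C,D,E], logical=[E,A,B,C,D]
After op 2 (rotate(+1)): offset=0, physical=[A,B,C,D,E], logical=[A,B,C,D,E]
After op 3 (swap(2, 4)): offset=0, physical=[A,B,E,D,C], logical=[A,B,E,D,C]
After op 4 (swap(3, 1)): offset=0, physical=[A,D,E,B,C], logical=[A,D,E,B,C]
After op 5 (replace(4, 'n')): offset=0, physical=[A,D,E,B,n], logical=[A,D,E,B,n]
After op 6 (swap(4, 1)): offset=0, physical=[A,n,E,B,D], logical=[A,n,E,B,D]
After op 7 (rotate(-2)): offset=3, physical=[A,n,E,B,D], logical=[B,D,A,n,E]
After op 8 (rotate(+1)): offset=4, physical=[A,n,E,B,D], logical=[D,A,n,E,B]
After op 9 (swap(1, 2)): offset=4, physical=[n,A,E,B,D], logical=[D,n,A,E,B]
After op 10 (replace(3, 'j')): offset=4, physical=[n,A,j,B,D], logical=[D,n,A,j,B]
After op 11 (rotate(-3)): offset=1, physical=[n,A,j,B,D], logical=[A,j,B,D,n]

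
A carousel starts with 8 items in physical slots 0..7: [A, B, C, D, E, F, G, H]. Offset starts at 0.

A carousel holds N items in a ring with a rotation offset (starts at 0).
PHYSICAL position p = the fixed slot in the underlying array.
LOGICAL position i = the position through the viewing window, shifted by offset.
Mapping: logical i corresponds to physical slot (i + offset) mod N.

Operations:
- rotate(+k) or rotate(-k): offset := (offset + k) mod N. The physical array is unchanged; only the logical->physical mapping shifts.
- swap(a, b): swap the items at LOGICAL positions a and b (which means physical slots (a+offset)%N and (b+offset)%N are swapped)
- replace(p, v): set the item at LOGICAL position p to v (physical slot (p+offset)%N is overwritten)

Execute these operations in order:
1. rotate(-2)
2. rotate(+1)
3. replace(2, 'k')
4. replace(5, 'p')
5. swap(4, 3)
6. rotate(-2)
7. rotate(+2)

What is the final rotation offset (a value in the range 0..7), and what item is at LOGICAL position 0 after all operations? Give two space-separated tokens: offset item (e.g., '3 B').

Answer: 7 H

Derivation:
After op 1 (rotate(-2)): offset=6, physical=[A,B,C,D,E,F,G,H], logical=[G,H,A,B,C,D,E,F]
After op 2 (rotate(+1)): offset=7, physical=[A,B,C,D,E,F,G,H], logical=[H,A,B,C,D,E,F,G]
After op 3 (replace(2, 'k')): offset=7, physical=[A,k,C,D,E,F,G,H], logical=[H,A,k,C,D,E,F,G]
After op 4 (replace(5, 'p')): offset=7, physical=[A,k,C,D,p,F,G,H], logical=[H,A,k,C,D,p,F,G]
After op 5 (swap(4, 3)): offset=7, physical=[A,k,D,C,p,F,G,H], logical=[H,A,k,D,C,p,F,G]
After op 6 (rotate(-2)): offset=5, physical=[A,k,D,C,p,F,G,H], logical=[F,G,H,A,k,D,C,p]
After op 7 (rotate(+2)): offset=7, physical=[A,k,D,C,p,F,G,H], logical=[H,A,k,D,C,p,F,G]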